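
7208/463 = 15 + 263/463 ≈ 15.57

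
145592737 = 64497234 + 81095503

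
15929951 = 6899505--9030446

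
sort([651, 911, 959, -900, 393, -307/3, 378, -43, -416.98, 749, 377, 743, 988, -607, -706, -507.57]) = [-900, -706, -607, -507.57, -416.98, -307/3, -43, 377, 378, 393, 651, 743, 749, 911, 959, 988]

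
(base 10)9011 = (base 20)12ab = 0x2333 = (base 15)2a0b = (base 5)242021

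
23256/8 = 2907 = 2907.00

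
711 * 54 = 38394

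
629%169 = 122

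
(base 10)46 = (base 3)1201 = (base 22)22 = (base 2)101110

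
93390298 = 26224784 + 67165514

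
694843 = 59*11777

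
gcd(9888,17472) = 96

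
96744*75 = 7255800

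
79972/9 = 8885+7/9 ≈ 8885.78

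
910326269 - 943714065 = -33387796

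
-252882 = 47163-300045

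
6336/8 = 792 = 792.00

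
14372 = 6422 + 7950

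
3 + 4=7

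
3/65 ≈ 0.0462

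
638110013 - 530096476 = 108013537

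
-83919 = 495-84414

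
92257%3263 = 893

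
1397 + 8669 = 10066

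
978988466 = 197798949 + 781189517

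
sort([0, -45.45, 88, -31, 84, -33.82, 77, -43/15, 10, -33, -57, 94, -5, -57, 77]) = [-57, -57, -45.45, -33.82, -33, -31, -5, -43/15, 0, 10, 77, 77, 84, 88, 94]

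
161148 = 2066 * 78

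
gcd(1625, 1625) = 1625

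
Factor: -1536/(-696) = 2^6 * 29^(-1) = 64/29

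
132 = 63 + 69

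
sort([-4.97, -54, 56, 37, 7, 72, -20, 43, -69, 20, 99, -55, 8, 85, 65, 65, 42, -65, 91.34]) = [-69, -65, -55, -54, -20, -4.97, 7, 8, 20, 37, 42, 43, 56, 65, 65, 72, 85, 91.34, 99]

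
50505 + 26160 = 76665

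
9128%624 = 392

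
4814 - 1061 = 3753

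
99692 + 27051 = 126743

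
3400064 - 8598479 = -5198415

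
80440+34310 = 114750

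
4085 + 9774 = 13859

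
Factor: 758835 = 3^3*5^1*7^1*11^1*73^1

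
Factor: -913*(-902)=2^1*11^2*41^1*83^1=823526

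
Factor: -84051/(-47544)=2^(-3) * 3^2 * 7^(-1) * 11^1=99/56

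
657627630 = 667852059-10224429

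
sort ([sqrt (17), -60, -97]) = [-97, -60, sqrt (17)]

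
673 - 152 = 521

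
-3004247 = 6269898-9274145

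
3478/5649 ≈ 0.616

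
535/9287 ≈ 0.0576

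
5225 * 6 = 31350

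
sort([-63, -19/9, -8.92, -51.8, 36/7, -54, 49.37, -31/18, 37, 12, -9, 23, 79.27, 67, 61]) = [-63, -54, -51.8, -9, -8.92, -19/9, -31/18, 36/7, 12, 23, 37, 49.37, 61, 67, 79.27]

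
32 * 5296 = 169472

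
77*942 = 72534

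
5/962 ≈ 0.00520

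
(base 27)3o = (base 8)151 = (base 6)253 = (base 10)105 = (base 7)210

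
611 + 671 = 1282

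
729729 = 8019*91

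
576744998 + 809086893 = 1385831891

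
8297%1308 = 449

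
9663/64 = 150 + 63/64 ≈ 150.98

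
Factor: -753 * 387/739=-1 * 3^3 * 43^1 * 251^1 * 739^(-1)=-291411/739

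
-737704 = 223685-961389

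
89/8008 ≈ 0.0111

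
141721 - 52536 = 89185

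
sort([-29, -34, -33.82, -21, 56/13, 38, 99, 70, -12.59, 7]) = [-34, -33.82, -29, -21, -12.59, 56/13, 7, 38, 70, 99]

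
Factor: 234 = 2^1 * 3^2 * 13^1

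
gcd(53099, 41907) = 1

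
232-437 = -205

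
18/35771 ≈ 0.000503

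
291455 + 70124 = 361579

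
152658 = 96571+56087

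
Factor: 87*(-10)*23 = -1*2^1*3^1*5^1*23^1*29^1 = -20010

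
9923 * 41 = 406843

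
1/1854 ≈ 0.000539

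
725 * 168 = 121800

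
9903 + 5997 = 15900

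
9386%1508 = 338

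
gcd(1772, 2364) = 4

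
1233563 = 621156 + 612407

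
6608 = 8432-1824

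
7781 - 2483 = 5298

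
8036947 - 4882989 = 3153958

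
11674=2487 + 9187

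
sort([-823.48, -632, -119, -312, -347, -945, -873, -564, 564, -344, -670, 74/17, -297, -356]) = [-945, -873, -823.48, -670, -632, -564, -356, -347, -344, -312, -297, -119, 74/17, 564]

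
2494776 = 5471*456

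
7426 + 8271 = 15697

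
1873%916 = 41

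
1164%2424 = 1164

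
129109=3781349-3652240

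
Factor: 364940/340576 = 2^(-3) * 5^1 * 29^(-1) * 71^1 * 257^1 * 367^(-1) = 91235/85144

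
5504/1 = 5504 = 5504.00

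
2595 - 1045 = 1550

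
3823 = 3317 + 506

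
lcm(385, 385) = 385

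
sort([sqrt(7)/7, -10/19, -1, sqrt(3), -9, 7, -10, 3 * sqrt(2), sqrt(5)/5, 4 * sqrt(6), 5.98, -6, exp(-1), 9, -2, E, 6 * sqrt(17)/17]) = [-10, -9, -6, -2, -1, -10/19, exp(-1), sqrt(7)/7, sqrt(5)/5, 6 * sqrt(17)/17, sqrt(3), E, 3 * sqrt(2), 5.98, 7, 9, 4 * sqrt(6)]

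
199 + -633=-434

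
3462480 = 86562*40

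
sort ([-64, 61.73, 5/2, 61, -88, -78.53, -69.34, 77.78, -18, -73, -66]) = [-88, -78.53, -73, -69.34, -66, -64, -18, 5/2, 61, 61.73, 77.78]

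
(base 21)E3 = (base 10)297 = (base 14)173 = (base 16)129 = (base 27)B0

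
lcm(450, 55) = 4950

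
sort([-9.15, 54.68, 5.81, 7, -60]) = [-60, -9.15, 5.81, 7, 54.68]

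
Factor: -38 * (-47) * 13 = 2^1 * 13^1 * 19^1 * 47^1 = 23218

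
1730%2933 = 1730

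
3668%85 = 13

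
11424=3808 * 3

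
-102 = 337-439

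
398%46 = 30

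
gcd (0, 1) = 1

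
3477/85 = 40+77/85 ≈ 40.91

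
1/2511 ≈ 0.000398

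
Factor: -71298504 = -1*2^3*3^2*911^1*1087^1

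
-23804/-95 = 250 + 54/95 ≈ 250.57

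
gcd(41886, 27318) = 6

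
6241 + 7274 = 13515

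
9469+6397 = 15866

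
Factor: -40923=-1*3^2*4547^1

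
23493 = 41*573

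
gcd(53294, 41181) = 1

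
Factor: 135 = 3^3*5^1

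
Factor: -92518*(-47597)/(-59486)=-1*7^(-2)*11^1*167^1*277^1*607^(-1)*4327^1=-2201789623/29743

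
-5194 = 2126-7320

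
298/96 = 3 + 5/48 ≈ 3.10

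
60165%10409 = 8120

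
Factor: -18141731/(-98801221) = 1019^(-1)*96959^(-1)*18141731^1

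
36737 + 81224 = 117961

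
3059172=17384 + 3041788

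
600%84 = 12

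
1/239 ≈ 0.00418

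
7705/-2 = -3852 - 1/2 = -3852.50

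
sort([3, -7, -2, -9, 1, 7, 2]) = [-9, -7, -2, 1, 2, 3, 7]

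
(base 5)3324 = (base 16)1d0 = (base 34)dm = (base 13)299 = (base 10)464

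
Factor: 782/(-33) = -1*2^1*3^(-1)*11^(-1)*17^1*23^1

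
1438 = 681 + 757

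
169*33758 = 5705102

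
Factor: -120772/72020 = -1*5^(-1)*13^(-1)*109^1 = -109/65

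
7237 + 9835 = 17072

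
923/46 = 20 + 3/46≈20.07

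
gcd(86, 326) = 2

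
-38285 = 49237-87522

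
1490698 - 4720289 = -3229591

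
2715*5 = 13575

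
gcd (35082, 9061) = 1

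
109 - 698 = -589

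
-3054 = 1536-4590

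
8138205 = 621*13105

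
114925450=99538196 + 15387254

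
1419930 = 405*3506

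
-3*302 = -906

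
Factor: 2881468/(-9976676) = -1*720367^1*2494169^(-1) = -720367/2494169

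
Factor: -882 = -1*2^1*3^2*7^2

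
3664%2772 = 892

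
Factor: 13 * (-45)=-1 * 3^2 * 5^1 * 13^1=-585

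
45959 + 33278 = 79237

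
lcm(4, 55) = 220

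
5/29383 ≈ 0.000170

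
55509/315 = 176 + 23/105 ≈ 176.22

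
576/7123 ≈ 0.0809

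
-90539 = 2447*(-37)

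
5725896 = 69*82984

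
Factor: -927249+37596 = -1*3^1*296551^1 = -889653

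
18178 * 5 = 90890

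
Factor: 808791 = 3^1*269597^1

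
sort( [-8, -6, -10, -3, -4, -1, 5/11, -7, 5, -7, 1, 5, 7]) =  [-10, -8, -7, -7, -6, -4, -3, -1, 5/11, 1, 5, 5, 7]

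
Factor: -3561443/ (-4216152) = 2^ (-3)*3^ (-1)*175673^ (-1)*3561443^1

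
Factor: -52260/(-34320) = 2^(-2)*11^(-1)*67^1 = 67/44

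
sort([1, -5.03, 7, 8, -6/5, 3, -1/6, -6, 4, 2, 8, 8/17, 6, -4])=[-6, -5.03, -4, -6/5, -1/6, 8/17, 1, 2, 3, 4, 6, 7, 8, 8]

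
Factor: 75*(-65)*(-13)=3^1*5^3*13^2=63375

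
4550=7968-3418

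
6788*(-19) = -128972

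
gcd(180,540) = 180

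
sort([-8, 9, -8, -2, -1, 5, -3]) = [-8, -8, -3, -2, -1, 5, 9]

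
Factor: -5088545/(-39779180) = 2^(-2) * 7^(-1) * 11^1 * 13217^1 * 40591^(-1) = 145387/1136548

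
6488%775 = 288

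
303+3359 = 3662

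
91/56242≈0.00162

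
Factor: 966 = 2^1*3^1*7^1*23^1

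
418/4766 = 209/2383 ≈ 0.0877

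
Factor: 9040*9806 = 2^5*5^1*113^1*4903^1 = 88646240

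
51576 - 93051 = -41475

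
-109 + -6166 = -6275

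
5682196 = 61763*92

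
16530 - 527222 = -510692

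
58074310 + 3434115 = 61508425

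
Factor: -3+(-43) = -1 * 2^1 * 23^1 = -46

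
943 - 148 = 795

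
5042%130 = 102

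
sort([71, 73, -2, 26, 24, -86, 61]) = [-86, -2, 24, 26, 61, 71, 73]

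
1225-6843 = -5618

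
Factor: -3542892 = -1*2^2*3^1*19^1*41^1*379^1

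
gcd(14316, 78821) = 1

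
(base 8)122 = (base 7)145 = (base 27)31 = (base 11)75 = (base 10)82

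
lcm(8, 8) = 8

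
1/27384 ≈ 0.0000365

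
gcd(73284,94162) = 2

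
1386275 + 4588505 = 5974780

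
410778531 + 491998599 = 902777130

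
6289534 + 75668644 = 81958178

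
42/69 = 14/23 ≈ 0.609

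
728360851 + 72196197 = 800557048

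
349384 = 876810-527426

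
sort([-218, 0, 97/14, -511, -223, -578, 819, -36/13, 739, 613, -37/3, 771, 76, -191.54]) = [-578, -511, -223, -218, -191.54, -37/3, -36/13, 0, 97/14, 76, 613, 739, 771, 819]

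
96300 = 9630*10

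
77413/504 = 11059/72 ≈ 153.60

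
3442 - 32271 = -28829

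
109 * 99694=10866646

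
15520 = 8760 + 6760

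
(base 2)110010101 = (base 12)299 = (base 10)405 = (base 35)bk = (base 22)i9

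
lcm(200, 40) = 200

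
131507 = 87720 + 43787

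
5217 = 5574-357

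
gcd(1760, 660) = 220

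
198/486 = 11/27 ≈ 0.407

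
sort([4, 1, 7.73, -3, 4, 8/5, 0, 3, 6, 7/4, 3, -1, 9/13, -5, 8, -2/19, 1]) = [-5, -3, -1, -2/19, 0, 9/13, 1, 1, 8/5, 7/4, 3, 3, 4, 4, 6, 7.73, 8]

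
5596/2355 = 2 + 886/2355 ≈ 2.38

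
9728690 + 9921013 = 19649703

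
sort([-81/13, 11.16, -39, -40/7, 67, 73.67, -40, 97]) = [-40, -39, -81/13, -40/7, 11.16, 67, 73.67, 97]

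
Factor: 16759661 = 1307^1 * 12823^1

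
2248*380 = 854240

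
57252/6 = 9542 = 9542.00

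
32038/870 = 36 + 359/435 ≈ 36.83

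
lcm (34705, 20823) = 104115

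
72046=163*442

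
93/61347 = 31/20449 ≈ 0.00152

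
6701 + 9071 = 15772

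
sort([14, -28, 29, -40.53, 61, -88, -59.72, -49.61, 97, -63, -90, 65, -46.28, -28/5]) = [-90, -88, -63, -59.72, -49.61, -46.28, -40.53, -28, -28/5, 14, 29, 61, 65, 97]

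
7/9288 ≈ 0.000754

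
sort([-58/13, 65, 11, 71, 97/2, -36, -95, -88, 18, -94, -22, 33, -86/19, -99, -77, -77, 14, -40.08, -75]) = [-99, -95, -94, -88, -77, -77, -75, -40.08, -36, -22, -86/19, -58/13, 11, 14, 18, 33, 97/2, 65, 71]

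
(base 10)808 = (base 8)1450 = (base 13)4a2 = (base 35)n3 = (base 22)1eg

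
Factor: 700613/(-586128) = -1*2^(-4)*3^(-1)*641^1*1093^1*12211^(-1)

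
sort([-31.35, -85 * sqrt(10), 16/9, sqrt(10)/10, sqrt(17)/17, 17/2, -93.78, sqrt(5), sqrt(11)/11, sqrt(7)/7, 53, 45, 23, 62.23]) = [-85 * sqrt(10), -93.78, -31.35, sqrt(17)/17, sqrt(11)/11, sqrt(10)/10, sqrt(7)/7, 16/9, sqrt(5), 17/2, 23, 45, 53, 62.23]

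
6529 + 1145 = 7674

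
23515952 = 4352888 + 19163064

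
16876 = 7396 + 9480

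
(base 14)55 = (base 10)75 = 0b1001011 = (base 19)3i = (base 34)27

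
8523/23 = 370 + 13/23 ≈ 370.57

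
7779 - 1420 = 6359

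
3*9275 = 27825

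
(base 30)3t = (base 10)119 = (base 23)54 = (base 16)77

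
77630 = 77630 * 1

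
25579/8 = 3197 + 3/8 ≈ 3197.38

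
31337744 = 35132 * 892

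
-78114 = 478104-556218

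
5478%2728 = 22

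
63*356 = 22428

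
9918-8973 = 945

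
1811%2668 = 1811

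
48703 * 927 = 45147681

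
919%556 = 363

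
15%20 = 15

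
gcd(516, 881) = 1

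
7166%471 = 101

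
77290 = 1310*59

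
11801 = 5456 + 6345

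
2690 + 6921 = 9611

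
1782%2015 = 1782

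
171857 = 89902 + 81955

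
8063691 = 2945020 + 5118671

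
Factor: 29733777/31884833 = 3^3 * 29^(-2) * 31^(-1) * 311^1 * 1223^(-1) * 3541^1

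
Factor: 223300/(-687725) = -1*2^2*7^1*11^1*29^1*27509^(-1) = -8932/27509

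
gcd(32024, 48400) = 8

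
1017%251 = 13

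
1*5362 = 5362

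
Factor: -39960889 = -1*43^1*929323^1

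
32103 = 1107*29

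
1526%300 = 26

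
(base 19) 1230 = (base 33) 70f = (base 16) 1dd6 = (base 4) 1313112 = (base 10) 7638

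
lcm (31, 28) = 868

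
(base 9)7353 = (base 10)5394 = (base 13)25bc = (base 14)1d74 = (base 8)12422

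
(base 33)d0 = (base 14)229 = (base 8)655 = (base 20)119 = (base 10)429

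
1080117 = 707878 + 372239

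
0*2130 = 0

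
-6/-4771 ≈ 0.00126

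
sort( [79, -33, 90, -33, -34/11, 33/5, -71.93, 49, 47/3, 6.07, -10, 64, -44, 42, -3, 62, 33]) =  [-71.93, -44, -33, -33, -10, -34/11, -3, 6.07, 33/5, 47/3, 33, 42, 49, 62, 64, 79, 90]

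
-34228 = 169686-203914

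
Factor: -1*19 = -1*19^1 = -19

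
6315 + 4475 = 10790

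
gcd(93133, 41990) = 1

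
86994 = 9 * 9666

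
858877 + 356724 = 1215601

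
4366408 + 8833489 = 13199897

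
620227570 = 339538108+280689462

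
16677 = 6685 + 9992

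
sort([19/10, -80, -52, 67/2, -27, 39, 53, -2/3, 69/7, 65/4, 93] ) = [-80, -52, -27, -2/3, 19/10, 69/7, 65/4, 67/2, 39, 53, 93] 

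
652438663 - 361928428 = 290510235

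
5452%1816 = 4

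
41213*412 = 16979756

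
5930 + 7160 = 13090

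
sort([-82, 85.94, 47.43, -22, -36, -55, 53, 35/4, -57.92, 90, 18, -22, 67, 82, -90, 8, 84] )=[-90, -82, -57.92, -55, -36, -22, -22, 8, 35/4, 18, 47.43, 53, 67, 82, 84, 85.94, 90] 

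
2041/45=45 + 16/45 ≈ 45.36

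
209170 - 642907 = -433737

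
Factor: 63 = 3^2*7^1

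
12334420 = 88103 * 140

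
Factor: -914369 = -1*914369^1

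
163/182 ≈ 0.896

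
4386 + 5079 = 9465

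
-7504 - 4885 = -12389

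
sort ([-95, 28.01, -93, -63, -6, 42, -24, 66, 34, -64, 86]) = [-95, -93, -64, -63, -24, -6, 28.01, 34, 42, 66, 86]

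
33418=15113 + 18305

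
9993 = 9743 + 250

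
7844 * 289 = 2266916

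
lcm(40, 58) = 1160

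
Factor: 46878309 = 3^2 * 5208701^1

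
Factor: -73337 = -1*11^1*59^1*113^1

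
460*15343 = 7057780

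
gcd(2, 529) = 1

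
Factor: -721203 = -1*3^1*7^1*61^1*563^1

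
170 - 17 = 153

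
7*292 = 2044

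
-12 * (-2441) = 29292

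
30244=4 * 7561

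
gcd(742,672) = 14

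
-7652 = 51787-59439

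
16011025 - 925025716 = -909014691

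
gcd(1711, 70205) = 1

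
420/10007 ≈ 0.0420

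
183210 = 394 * 465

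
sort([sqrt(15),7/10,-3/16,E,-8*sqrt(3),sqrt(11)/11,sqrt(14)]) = [-8*sqrt(3),-3/16,sqrt(11)/11,7/10,E,sqrt(14),sqrt(15)]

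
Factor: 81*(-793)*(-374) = 2^1*3^4*11^1*13^1*17^1*61^1 = 24023142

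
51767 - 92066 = -40299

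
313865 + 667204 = 981069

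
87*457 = 39759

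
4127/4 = 1031 + 3/4 = 1031.75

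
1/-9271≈-0.000108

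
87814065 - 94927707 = -7113642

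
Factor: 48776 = 2^3*7^1*13^1*67^1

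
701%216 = 53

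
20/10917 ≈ 0.00183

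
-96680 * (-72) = 6960960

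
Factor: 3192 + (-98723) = -1*95531^1 = -95531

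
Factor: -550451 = -1*11^1*163^1*307^1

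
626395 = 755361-128966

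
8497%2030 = 377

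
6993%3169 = 655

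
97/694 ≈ 0.140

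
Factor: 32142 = 2^1*3^1*11^1*487^1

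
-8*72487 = -579896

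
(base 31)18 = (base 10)39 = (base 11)36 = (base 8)47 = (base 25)1e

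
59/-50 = -1 - 9/50 = -1.18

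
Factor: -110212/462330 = -1*2^1*3^(-2)*5^(-1)*11^(-1)*59^1 = -118/495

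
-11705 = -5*2341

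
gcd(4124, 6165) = 1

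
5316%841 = 270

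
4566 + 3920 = 8486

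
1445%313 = 193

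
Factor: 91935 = 3^4*5^1*227^1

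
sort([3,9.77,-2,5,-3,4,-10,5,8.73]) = [-10,-3,-2,3,4,5,5,8.73,9.77]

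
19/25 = 0.76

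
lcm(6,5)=30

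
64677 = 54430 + 10247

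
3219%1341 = 537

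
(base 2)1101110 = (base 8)156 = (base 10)110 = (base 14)7c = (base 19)5f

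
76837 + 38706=115543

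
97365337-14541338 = 82823999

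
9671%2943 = 842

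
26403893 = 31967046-5563153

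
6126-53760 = -47634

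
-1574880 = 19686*(-80)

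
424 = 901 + -477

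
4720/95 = 49 + 13/19≈49.68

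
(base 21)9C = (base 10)201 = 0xC9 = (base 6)533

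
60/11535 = 4/769 ≈ 0.00520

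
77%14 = 7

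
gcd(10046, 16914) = 2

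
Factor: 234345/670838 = 2^(-1)*3^1*5^1*7^(-1)*17^1*919^1*47917^(-1)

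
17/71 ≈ 0.239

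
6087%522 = 345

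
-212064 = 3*(-70688)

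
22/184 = 11/92 ≈ 0.120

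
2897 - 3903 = -1006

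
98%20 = 18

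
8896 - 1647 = 7249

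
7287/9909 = 2429/3303 ≈ 0.735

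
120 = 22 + 98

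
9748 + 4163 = 13911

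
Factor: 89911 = 47^1*1913^1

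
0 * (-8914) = 0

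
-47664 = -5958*8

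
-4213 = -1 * 4213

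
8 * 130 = 1040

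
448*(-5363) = -2402624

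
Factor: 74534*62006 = 2^2*7^1*43^1*83^1*103^1*449^1 = 4621555204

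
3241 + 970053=973294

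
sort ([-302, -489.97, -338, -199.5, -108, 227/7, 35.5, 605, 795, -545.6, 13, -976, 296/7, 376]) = [-976, -545.6, -489.97, -338, -302, -199.5, -108, 13, 227/7, 35.5, 296/7, 376, 605, 795]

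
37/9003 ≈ 0.00411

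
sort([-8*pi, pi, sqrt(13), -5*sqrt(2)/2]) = [-8*pi, -5*sqrt(2)/2, pi, sqrt(13)]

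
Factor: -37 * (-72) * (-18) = -1 * 2^4 * 3^4 * 37^1 = -47952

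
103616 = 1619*64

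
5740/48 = 119 + 7/12 ≈ 119.58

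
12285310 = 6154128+6131182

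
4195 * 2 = 8390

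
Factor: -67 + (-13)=-1 * 2^4 * 5^1=-80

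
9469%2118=997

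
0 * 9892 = 0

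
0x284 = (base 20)1c4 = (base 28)n0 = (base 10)644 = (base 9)785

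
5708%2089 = 1530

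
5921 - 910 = 5011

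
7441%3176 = 1089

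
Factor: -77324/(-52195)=2^2 * 5^(-1) * 11^(-1) * 73^(-1) * 1487^1=5948/4015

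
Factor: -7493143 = -1*7^1*113^1*9473^1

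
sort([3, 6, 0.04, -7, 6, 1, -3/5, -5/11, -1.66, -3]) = [-7, -3, -1.66, -3/5, -5/11, 0.04, 1, 3, 6, 6]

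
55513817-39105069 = 16408748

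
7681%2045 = 1546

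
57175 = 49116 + 8059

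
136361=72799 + 63562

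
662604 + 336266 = 998870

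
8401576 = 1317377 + 7084199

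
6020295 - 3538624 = 2481671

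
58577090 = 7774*7535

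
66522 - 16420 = 50102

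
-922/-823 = 1 + 99/823 ≈ 1.12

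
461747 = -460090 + 921837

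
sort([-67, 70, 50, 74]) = [-67, 50, 70, 74]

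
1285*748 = 961180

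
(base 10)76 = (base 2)1001100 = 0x4c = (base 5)301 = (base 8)114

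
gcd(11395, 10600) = 265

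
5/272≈0.0184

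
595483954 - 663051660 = -67567706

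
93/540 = 31/180 ≈ 0.172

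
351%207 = 144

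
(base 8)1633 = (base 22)1jl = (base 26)19d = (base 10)923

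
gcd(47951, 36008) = 1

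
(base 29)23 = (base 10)61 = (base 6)141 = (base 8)75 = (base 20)31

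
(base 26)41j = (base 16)abd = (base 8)5275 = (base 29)37n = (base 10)2749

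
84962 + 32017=116979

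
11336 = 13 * 872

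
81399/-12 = -6783-1/4 = -6783.25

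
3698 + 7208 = 10906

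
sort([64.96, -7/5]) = [-7/5, 64.96]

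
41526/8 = 5190 + 3/4 = 5190.75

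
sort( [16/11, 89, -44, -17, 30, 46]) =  [-44, -17, 16/11, 30, 46, 89]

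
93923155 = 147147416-53224261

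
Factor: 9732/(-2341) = -1*2^2*3^1*811^1*2341^(-1)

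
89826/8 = 11228 + 1/4 = 11228.25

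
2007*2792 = 5603544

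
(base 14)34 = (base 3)1201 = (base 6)114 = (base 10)46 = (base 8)56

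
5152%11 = 4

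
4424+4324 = 8748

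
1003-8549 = -7546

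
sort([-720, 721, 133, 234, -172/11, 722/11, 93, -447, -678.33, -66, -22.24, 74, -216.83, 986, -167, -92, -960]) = [-960, -720, -678.33, -447, -216.83, -167, -92, -66, -22.24, -172/11, 722/11, 74, 93, 133, 234, 721, 986]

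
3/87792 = 1/29264 ≈ 0.0000342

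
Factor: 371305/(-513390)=-1*2^(-1)*3^(-1)*11^1*43^1*109^(-1)=-473/654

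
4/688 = 1/172 ≈ 0.00581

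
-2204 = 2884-5088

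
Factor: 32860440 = 2^3 * 3^2 * 5^1 * 37^1 * 2467^1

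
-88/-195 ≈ 0.451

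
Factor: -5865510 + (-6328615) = -1*5^3*97553^1 = -12194125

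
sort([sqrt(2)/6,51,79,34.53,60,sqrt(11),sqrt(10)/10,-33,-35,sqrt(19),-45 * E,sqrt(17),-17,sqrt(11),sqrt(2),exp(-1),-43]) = [-45 * E,-43,-35,-33,-17,sqrt(2)/6,sqrt(10)/10,exp(-1),sqrt(2),sqrt(11),sqrt(11),sqrt(17),sqrt(19),34.53,51,60,79]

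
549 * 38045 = 20886705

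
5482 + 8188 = 13670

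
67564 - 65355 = 2209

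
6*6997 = 41982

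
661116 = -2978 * (-222)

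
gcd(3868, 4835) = 967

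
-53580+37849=-15731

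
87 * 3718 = 323466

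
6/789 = 2/263 ≈ 0.00760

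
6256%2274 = 1708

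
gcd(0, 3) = 3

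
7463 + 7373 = 14836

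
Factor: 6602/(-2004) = -1*2^(-1)*3^(-1)*167^(-1)*3301^1 = -3301/1002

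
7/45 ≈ 0.156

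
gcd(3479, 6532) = 71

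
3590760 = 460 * 7806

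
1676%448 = 332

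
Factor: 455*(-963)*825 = -1*3^3*5^3*7^1*11^1*13^1*107^1 = -361486125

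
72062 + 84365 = 156427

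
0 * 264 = 0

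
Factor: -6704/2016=-1 * 2^(-1) * 3^(-2) * 7^(-1) * 419^1=-419/126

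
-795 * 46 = -36570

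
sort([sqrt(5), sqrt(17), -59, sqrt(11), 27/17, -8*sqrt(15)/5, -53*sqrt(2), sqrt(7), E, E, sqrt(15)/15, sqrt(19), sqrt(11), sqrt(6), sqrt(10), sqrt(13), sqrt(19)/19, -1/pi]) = [-53*sqrt(2), -59, -8*sqrt(15)/5, -1/pi, sqrt(19)/19, sqrt(15)/15, 27/17, sqrt(5), sqrt(6), sqrt(7), E, E, sqrt(10), sqrt(11), sqrt(11), sqrt(13), sqrt(17), sqrt(19)]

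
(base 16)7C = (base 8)174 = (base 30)44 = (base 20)64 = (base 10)124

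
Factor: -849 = -1*3^1*283^1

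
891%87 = 21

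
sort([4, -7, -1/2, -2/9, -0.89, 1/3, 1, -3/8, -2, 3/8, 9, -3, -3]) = [-7, -3, -3, -2, -0.89, -1/2, -3/8, -2/9, 1/3, 3/8, 1, 4, 9]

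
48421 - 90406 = -41985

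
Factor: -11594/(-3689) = 2^1 * 7^(-1) * 11^1 = 22/7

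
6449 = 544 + 5905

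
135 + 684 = 819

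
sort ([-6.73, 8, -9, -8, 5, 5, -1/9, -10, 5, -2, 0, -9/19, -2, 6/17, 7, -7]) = [-10, -9, -8, -7, -6.73, -2, -2, -9/19, -1/9, 0, 6/17, 5, 5, 5, 7, 8]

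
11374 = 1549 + 9825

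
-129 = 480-609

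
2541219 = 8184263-5643044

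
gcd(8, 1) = 1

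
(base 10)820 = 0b1100110100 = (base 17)2e4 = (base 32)pk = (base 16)334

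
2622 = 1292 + 1330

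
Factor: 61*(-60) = -1*2^2*3^1*5^1*61^1 = -3660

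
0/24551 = 0 = 0.00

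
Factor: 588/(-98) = -1*2^1*3^1 = -6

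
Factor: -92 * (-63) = 2^2 * 3^2 * 7^1 * 23^1 = 5796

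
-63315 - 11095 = -74410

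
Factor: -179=-1*179^1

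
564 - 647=-83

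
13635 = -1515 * (-9)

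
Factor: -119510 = -1 * 2^1 * 5^1 * 17^1 * 19^1 * 37^1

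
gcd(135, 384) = 3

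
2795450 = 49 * 57050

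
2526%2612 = 2526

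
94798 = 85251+9547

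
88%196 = 88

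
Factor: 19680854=2^1 * 181^1 * 54367^1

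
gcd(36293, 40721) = 1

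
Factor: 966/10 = 3^1 * 5^(-1) * 7^1 * 23^1 = 483/5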